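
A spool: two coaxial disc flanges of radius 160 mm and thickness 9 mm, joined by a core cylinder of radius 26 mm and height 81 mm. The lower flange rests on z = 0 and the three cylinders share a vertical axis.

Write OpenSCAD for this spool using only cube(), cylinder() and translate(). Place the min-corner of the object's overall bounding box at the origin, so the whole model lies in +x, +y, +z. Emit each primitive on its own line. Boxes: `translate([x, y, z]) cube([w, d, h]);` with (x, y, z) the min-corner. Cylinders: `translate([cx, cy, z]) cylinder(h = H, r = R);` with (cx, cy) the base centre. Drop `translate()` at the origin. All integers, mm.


translate([160, 160, 0]) cylinder(h = 9, r = 160);
translate([160, 160, 9]) cylinder(h = 81, r = 26);
translate([160, 160, 90]) cylinder(h = 9, r = 160);


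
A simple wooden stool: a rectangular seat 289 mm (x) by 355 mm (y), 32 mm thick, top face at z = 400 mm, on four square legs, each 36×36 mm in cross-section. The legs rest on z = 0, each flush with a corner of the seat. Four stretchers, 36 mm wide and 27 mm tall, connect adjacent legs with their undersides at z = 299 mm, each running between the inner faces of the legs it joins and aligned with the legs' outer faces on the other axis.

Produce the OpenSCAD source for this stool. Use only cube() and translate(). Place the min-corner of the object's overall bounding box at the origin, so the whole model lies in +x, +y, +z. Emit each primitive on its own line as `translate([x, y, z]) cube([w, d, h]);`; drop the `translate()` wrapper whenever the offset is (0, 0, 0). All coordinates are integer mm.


// leg_h = 400 - 32 = 368
// stretcher span = 289 - 2*36 = 217
translate([0, 0, 368]) cube([289, 355, 32]);
cube([36, 36, 368]);
translate([253, 0, 0]) cube([36, 36, 368]);
translate([0, 319, 0]) cube([36, 36, 368]);
translate([253, 319, 0]) cube([36, 36, 368]);
translate([36, 0, 299]) cube([217, 36, 27]);
translate([36, 319, 299]) cube([217, 36, 27]);
translate([0, 36, 299]) cube([36, 283, 27]);
translate([253, 36, 299]) cube([36, 283, 27]);


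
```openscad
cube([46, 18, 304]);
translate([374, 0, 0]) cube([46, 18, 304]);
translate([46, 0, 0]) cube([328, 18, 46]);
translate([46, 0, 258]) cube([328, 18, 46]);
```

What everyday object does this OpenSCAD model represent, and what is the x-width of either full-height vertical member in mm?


A picture frame. The border width is 46 mm.

Four thin pieces enclosing a rectangular opening — a picture frame. The two full-height stiles are 304 mm tall; the top rail sits at z = 258 and is 46 mm tall, so the border above the opening is 304 − 258 = 46 mm, matching the stile x-width.


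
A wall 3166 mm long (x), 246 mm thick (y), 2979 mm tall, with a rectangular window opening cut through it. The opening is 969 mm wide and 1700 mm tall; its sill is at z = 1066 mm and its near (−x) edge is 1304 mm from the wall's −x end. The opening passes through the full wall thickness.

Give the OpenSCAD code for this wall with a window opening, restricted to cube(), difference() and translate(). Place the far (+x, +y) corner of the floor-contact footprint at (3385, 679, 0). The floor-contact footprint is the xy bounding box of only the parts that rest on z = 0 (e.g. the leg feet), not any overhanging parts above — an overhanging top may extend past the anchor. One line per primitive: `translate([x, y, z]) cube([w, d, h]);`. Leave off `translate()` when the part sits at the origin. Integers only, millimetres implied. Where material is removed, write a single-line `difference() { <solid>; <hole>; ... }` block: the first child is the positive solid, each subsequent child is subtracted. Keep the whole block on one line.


difference() { translate([219, 433, 0]) cube([3166, 246, 2979]); translate([1523, 433, 1066]) cube([969, 246, 1700]); }


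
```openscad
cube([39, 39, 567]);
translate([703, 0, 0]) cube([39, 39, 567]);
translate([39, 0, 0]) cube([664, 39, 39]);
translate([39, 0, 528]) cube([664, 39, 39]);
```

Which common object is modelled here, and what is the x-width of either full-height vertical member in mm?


A picture frame. The border width is 39 mm.

Four thin pieces enclosing a rectangular opening — a picture frame. The two full-height stiles are 567 mm tall; the top rail sits at z = 528 and is 39 mm tall, so the border above the opening is 567 − 528 = 39 mm, matching the stile x-width.


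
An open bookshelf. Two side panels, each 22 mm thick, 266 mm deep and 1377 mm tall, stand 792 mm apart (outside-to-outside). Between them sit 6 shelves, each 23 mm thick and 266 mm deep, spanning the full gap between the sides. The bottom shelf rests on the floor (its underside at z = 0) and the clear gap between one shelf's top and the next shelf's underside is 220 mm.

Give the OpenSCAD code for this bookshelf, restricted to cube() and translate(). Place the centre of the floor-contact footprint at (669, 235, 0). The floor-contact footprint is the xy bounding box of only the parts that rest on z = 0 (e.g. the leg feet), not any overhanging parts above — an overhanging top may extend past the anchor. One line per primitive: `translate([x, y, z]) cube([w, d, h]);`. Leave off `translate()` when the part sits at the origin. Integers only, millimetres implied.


translate([273, 102, 0]) cube([22, 266, 1377]);
translate([1043, 102, 0]) cube([22, 266, 1377]);
translate([295, 102, 0]) cube([748, 266, 23]);
translate([295, 102, 243]) cube([748, 266, 23]);
translate([295, 102, 486]) cube([748, 266, 23]);
translate([295, 102, 729]) cube([748, 266, 23]);
translate([295, 102, 972]) cube([748, 266, 23]);
translate([295, 102, 1215]) cube([748, 266, 23]);


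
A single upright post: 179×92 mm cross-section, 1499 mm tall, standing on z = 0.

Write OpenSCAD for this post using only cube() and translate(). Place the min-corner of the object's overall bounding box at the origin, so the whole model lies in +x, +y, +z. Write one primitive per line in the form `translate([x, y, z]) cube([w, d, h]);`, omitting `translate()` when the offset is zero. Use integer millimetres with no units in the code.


cube([179, 92, 1499]);


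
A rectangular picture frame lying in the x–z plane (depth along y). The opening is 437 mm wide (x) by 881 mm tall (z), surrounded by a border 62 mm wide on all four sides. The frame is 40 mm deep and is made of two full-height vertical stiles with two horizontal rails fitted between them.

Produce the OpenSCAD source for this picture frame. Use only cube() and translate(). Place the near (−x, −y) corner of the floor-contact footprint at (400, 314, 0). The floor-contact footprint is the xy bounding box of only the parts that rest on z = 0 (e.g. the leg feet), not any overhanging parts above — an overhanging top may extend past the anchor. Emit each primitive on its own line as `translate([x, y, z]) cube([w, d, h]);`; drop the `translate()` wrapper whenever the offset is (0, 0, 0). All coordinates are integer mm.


translate([400, 314, 0]) cube([62, 40, 1005]);
translate([899, 314, 0]) cube([62, 40, 1005]);
translate([462, 314, 0]) cube([437, 40, 62]);
translate([462, 314, 943]) cube([437, 40, 62]);


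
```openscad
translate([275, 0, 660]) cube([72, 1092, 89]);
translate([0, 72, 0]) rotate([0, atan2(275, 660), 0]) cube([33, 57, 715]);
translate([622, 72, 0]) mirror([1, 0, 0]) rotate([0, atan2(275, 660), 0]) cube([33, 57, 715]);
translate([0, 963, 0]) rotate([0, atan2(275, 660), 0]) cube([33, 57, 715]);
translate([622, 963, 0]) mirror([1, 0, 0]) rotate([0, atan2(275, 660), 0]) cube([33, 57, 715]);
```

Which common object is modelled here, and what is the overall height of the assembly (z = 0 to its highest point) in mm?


A sawhorse. The overall height is 749 mm.

A beam across two mirrored pairs of raked legs — a sawhorse. The beam's underside is at z = 660 (matching the legs' vertical rise in atan2(275, 660)) and the beam is 89 mm tall, so its top is at 660 + 89 = 749 mm. The raked legs top out at the beam's underside, so that is the highest point.


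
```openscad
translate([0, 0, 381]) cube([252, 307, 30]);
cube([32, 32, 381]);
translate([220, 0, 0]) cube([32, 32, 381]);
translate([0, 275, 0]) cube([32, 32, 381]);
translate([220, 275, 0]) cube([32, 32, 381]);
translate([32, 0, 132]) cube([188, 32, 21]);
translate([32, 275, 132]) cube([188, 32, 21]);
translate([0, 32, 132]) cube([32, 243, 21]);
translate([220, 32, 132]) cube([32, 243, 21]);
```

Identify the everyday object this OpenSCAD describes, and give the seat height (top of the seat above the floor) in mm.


A stool. The seat height is 411 mm.

A 252×307×30 slab at z = 381 on four corner posts — a stool. The seat top is 381 + 30 = 411 mm.


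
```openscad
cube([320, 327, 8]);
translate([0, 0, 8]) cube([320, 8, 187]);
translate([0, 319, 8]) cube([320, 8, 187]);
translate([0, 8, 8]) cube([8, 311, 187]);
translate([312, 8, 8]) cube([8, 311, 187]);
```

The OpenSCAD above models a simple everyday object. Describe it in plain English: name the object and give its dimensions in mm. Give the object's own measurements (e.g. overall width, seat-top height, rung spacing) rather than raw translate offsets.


An open-topped rectangular box: outside dimensions 320×327×195 mm, with a uniform wall and base thickness of 8 mm. The base is a full 320×327 slab on the floor; four walls sit on top of the base. The front and back walls (the −y and +y sides) span the full width; the two side walls fit between them.


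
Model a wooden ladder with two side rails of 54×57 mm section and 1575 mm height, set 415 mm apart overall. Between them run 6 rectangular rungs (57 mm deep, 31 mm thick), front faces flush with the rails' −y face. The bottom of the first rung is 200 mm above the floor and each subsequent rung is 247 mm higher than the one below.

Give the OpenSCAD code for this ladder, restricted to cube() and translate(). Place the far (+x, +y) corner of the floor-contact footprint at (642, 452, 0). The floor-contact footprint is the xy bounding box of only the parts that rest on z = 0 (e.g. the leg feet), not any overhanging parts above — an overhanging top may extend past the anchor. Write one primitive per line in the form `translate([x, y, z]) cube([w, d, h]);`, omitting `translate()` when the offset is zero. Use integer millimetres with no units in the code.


translate([227, 395, 0]) cube([54, 57, 1575]);
translate([588, 395, 0]) cube([54, 57, 1575]);
translate([281, 395, 200]) cube([307, 57, 31]);
translate([281, 395, 447]) cube([307, 57, 31]);
translate([281, 395, 694]) cube([307, 57, 31]);
translate([281, 395, 941]) cube([307, 57, 31]);
translate([281, 395, 1188]) cube([307, 57, 31]);
translate([281, 395, 1435]) cube([307, 57, 31]);


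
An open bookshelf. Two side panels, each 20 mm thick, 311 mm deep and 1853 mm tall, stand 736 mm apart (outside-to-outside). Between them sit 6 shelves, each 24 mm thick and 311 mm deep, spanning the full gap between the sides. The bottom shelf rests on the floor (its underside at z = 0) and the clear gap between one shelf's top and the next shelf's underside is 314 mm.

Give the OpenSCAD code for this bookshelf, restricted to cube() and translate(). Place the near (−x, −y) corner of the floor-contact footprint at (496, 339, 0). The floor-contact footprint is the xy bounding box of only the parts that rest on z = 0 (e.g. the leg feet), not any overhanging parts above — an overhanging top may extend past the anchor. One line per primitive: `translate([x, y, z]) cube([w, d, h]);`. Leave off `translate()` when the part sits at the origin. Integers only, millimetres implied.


translate([496, 339, 0]) cube([20, 311, 1853]);
translate([1212, 339, 0]) cube([20, 311, 1853]);
translate([516, 339, 0]) cube([696, 311, 24]);
translate([516, 339, 338]) cube([696, 311, 24]);
translate([516, 339, 676]) cube([696, 311, 24]);
translate([516, 339, 1014]) cube([696, 311, 24]);
translate([516, 339, 1352]) cube([696, 311, 24]);
translate([516, 339, 1690]) cube([696, 311, 24]);


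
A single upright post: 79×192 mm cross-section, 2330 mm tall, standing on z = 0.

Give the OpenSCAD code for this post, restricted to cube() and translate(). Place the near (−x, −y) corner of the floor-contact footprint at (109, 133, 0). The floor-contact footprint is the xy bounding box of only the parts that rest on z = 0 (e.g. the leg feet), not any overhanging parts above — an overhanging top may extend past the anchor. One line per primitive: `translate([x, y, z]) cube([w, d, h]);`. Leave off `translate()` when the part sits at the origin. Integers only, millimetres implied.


translate([109, 133, 0]) cube([79, 192, 2330]);


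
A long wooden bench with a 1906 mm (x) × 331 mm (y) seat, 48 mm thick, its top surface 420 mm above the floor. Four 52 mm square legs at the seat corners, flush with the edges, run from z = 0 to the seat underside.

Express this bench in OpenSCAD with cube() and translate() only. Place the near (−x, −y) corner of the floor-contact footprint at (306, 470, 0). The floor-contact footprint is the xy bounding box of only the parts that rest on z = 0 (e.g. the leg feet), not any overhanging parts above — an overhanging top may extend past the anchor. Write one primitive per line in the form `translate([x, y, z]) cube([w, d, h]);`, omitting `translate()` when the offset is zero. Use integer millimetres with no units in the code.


// leg_h = 420 − 48 = 372
translate([306, 470, 372]) cube([1906, 331, 48]);
translate([306, 470, 0]) cube([52, 52, 372]);
translate([306, 749, 0]) cube([52, 52, 372]);
translate([2160, 470, 0]) cube([52, 52, 372]);
translate([2160, 749, 0]) cube([52, 52, 372]);


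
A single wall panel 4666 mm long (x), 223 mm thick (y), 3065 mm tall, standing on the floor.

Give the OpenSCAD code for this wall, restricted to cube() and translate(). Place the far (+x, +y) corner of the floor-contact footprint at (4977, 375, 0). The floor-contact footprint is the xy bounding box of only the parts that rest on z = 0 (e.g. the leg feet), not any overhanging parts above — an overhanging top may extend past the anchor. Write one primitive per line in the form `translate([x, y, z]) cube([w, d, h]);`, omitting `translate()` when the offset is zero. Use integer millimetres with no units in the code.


translate([311, 152, 0]) cube([4666, 223, 3065]);


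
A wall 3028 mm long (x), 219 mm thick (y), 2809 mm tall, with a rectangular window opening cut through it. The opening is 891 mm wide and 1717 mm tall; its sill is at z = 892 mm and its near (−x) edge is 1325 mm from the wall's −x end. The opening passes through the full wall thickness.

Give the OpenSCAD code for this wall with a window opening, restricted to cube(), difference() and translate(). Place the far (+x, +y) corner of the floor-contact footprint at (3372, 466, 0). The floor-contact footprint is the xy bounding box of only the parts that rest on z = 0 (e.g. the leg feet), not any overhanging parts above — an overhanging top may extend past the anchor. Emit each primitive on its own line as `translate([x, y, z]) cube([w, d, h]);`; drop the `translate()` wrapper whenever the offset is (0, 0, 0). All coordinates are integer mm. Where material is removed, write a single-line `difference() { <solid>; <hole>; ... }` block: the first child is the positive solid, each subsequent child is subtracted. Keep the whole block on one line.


difference() { translate([344, 247, 0]) cube([3028, 219, 2809]); translate([1669, 247, 892]) cube([891, 219, 1717]); }


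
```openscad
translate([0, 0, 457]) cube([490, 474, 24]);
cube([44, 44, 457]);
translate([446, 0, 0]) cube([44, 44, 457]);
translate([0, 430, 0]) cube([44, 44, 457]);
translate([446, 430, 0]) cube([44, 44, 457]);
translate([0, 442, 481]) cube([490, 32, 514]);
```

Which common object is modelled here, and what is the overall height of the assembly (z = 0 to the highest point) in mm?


A chair. The overall height is 995 mm.

A slab on four corner posts with a tall panel at the back — a chair. The seat slab sits at z = 457 with thickness 24, and the 514 mm backrest starts at the seat top, so the overall height is 457 + 24 + 514 = 995 mm.


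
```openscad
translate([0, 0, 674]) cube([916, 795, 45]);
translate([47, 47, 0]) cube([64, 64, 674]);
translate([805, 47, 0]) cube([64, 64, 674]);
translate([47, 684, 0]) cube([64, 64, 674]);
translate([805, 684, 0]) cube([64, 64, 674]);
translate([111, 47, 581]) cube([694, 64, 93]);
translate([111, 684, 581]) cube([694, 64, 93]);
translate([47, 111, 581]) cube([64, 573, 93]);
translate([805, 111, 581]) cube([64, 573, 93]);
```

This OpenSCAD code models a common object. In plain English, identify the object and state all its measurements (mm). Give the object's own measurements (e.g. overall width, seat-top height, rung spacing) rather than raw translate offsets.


A rectangular dining table. The top is 916×795×45 mm with its upper surface at z = 719 mm. It stands on four 64×64 mm square legs, each inset 47 mm from the nearest pair of top edges, running from the floor to the underside of the top. Four apron rails, 64 mm thick and 93 mm tall, run between adjacent legs with their top edges flush with the underside of the top and their outer faces flush with the legs' outer faces.


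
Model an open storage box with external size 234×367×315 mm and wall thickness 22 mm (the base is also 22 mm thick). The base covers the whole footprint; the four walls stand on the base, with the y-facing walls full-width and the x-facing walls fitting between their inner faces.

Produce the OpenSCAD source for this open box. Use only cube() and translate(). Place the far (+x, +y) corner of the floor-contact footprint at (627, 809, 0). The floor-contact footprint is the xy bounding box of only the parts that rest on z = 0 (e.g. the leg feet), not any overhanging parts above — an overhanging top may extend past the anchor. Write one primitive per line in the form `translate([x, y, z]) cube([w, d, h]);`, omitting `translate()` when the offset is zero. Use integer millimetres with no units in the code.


translate([393, 442, 0]) cube([234, 367, 22]);
translate([393, 442, 22]) cube([234, 22, 293]);
translate([393, 787, 22]) cube([234, 22, 293]);
translate([393, 464, 22]) cube([22, 323, 293]);
translate([605, 464, 22]) cube([22, 323, 293]);


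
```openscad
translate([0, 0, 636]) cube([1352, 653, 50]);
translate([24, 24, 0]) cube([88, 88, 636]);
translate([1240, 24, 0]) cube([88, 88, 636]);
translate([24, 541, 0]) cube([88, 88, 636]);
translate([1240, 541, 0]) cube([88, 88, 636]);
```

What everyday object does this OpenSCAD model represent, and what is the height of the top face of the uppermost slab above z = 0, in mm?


A table. The table height is 686 mm.

A 1352×653×50 slab sits at z = 636 on four 88 mm square posts — a table. The top surface is at 636 + 50 = 686 mm.


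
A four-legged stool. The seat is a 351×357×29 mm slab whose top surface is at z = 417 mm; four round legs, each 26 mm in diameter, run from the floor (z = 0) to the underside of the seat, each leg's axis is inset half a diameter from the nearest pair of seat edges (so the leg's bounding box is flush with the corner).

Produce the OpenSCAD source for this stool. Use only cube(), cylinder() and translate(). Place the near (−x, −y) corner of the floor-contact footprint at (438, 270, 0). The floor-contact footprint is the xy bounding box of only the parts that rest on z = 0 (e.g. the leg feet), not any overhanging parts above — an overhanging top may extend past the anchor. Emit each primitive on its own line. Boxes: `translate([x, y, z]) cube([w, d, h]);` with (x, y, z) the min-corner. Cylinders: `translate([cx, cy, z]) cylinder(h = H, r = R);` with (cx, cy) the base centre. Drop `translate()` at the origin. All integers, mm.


translate([438, 270, 388]) cube([351, 357, 29]);
translate([451, 283, 0]) cylinder(h = 388, r = 13);
translate([776, 283, 0]) cylinder(h = 388, r = 13);
translate([451, 614, 0]) cylinder(h = 388, r = 13);
translate([776, 614, 0]) cylinder(h = 388, r = 13);


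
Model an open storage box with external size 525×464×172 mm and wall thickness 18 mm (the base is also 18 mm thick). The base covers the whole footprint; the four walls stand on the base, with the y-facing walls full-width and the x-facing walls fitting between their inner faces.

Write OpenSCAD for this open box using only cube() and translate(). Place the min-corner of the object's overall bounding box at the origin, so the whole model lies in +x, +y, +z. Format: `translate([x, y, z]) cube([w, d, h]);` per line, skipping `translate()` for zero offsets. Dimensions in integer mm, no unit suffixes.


cube([525, 464, 18]);
translate([0, 0, 18]) cube([525, 18, 154]);
translate([0, 446, 18]) cube([525, 18, 154]);
translate([0, 18, 18]) cube([18, 428, 154]);
translate([507, 18, 18]) cube([18, 428, 154]);


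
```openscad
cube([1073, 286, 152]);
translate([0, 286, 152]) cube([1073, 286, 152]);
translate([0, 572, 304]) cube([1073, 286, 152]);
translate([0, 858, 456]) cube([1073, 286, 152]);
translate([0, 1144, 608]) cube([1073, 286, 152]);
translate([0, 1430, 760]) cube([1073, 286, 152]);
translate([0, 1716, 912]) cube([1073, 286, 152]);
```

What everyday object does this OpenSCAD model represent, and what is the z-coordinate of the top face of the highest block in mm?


A staircase. The total rise is 1064 mm.

7 identical blocks, each offset up and back from the previous — a staircase. Each step is 152 mm tall and there are 7 of them, so the total rise is 7 × 152 = 1064 mm.


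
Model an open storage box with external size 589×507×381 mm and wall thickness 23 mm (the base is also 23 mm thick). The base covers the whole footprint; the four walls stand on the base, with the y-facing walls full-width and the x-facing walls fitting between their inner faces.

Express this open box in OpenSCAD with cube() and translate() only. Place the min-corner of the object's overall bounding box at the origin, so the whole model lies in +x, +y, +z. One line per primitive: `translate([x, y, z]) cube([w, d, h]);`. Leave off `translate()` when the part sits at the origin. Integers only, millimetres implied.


cube([589, 507, 23]);
translate([0, 0, 23]) cube([589, 23, 358]);
translate([0, 484, 23]) cube([589, 23, 358]);
translate([0, 23, 23]) cube([23, 461, 358]);
translate([566, 23, 23]) cube([23, 461, 358]);


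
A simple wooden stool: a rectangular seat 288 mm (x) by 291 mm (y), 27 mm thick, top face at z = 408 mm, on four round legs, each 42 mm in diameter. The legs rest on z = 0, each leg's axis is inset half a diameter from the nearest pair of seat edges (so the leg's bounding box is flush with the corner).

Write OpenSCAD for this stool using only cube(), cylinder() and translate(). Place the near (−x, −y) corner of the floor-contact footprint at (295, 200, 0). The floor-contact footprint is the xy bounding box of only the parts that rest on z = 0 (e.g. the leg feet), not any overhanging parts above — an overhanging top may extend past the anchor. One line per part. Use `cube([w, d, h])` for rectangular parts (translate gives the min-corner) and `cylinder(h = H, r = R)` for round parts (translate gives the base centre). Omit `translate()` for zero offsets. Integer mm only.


translate([295, 200, 381]) cube([288, 291, 27]);
translate([316, 221, 0]) cylinder(h = 381, r = 21);
translate([562, 221, 0]) cylinder(h = 381, r = 21);
translate([316, 470, 0]) cylinder(h = 381, r = 21);
translate([562, 470, 0]) cylinder(h = 381, r = 21);


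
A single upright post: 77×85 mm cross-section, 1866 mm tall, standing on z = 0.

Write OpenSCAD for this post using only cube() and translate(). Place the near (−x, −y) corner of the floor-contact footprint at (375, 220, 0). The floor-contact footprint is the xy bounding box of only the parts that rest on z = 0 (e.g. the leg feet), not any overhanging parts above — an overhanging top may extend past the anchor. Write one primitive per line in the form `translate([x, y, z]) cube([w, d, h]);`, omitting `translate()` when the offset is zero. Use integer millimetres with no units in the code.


translate([375, 220, 0]) cube([77, 85, 1866]);


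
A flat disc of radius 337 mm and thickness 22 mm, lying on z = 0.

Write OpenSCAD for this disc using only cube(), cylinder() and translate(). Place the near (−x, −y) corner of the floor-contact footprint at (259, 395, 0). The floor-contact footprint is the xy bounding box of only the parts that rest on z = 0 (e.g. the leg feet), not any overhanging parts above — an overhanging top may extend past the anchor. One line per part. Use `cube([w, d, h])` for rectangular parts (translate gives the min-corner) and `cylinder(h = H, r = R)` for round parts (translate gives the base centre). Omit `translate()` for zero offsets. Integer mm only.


translate([596, 732, 0]) cylinder(h = 22, r = 337);


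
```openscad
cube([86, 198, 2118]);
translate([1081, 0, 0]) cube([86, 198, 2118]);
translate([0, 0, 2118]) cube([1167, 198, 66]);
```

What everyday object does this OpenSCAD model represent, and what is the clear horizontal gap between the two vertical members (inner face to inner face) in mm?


A door frame. The clear opening width is 995 mm.

Two 2118 mm tall posts with a header on top — a door frame. The left jamb is 86 mm wide at x = 0; the right jamb starts at x = 1081. The clear opening is 1081 − 86 = 995 mm.


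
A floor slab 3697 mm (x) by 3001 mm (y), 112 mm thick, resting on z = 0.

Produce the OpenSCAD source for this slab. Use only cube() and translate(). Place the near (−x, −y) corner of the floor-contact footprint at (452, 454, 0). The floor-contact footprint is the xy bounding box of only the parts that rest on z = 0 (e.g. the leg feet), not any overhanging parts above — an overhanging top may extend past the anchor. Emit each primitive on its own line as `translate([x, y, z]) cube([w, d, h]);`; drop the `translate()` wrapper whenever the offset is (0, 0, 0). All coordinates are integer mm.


translate([452, 454, 0]) cube([3697, 3001, 112]);


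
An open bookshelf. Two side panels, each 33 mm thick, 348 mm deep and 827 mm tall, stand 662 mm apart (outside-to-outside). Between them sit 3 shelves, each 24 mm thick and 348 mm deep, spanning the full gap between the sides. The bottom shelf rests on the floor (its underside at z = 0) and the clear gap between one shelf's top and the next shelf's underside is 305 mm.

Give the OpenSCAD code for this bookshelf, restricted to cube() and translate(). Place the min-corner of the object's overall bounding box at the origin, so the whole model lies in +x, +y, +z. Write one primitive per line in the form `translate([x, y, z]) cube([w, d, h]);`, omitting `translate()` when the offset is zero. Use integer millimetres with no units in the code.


cube([33, 348, 827]);
translate([629, 0, 0]) cube([33, 348, 827]);
translate([33, 0, 0]) cube([596, 348, 24]);
translate([33, 0, 329]) cube([596, 348, 24]);
translate([33, 0, 658]) cube([596, 348, 24]);


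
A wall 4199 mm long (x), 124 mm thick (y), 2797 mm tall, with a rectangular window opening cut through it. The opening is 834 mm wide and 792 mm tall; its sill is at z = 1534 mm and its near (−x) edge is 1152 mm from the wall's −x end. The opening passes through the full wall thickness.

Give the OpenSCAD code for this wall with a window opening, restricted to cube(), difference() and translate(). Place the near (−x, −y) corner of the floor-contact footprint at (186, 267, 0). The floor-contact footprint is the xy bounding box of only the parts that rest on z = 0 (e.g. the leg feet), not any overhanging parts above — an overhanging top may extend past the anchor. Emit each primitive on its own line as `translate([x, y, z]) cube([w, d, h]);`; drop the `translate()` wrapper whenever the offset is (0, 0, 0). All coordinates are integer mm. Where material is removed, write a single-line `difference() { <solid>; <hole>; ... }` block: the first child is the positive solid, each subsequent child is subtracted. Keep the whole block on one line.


difference() { translate([186, 267, 0]) cube([4199, 124, 2797]); translate([1338, 267, 1534]) cube([834, 124, 792]); }


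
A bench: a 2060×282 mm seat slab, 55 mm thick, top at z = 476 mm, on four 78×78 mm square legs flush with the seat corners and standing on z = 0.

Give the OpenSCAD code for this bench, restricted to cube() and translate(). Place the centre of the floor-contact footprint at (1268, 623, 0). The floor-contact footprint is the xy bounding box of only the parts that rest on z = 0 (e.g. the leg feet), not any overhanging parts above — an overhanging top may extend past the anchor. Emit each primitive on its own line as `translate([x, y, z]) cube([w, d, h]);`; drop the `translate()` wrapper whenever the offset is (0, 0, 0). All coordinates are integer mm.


translate([238, 482, 421]) cube([2060, 282, 55]);
translate([238, 482, 0]) cube([78, 78, 421]);
translate([238, 686, 0]) cube([78, 78, 421]);
translate([2220, 482, 0]) cube([78, 78, 421]);
translate([2220, 686, 0]) cube([78, 78, 421]);


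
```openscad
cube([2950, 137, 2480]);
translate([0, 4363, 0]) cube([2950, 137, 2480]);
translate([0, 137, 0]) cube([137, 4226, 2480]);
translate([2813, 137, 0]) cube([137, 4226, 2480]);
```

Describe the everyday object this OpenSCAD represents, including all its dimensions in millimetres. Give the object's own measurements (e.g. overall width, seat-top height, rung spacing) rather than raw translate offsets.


The wall frame of a small rectangular building: four walls, each 2480 mm tall and 137 mm thick, enclosing a footprint 2950 mm (x) by 4500 mm (y) outside-to-outside, with no floor or roof. The front and back walls (the −y and +y sides) span the full width; the two side walls fit between them.


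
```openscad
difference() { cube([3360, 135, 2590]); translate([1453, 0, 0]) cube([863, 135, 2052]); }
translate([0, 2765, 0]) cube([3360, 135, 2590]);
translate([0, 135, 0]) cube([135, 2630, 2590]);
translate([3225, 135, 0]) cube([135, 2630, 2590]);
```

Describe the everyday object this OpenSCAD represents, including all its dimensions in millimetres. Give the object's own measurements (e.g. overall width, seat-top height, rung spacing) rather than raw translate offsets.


A single room: four walls, each 2590 mm tall and 135 mm thick, enclosing an outside footprint 3360×2900 mm (x × y), no floor or roof. The front and back walls (−y and +y sides) run the full x-width; the side walls fit between their inner faces. A door opening 863 mm wide and 2052 mm tall is cut through the front wall from the floor up, its −x edge 1453 mm from the wall's −x end.


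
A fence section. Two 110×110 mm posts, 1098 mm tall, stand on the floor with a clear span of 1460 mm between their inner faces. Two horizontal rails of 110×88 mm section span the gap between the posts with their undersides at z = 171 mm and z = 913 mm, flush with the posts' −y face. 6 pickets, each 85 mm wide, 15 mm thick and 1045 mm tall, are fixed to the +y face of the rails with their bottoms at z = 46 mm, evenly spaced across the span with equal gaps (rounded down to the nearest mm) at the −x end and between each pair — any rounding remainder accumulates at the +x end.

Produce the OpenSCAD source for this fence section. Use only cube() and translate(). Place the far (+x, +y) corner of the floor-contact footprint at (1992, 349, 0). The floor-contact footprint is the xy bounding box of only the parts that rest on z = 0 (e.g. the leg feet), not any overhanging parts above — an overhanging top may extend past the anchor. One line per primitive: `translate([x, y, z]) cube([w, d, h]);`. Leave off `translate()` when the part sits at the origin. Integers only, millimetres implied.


translate([312, 239, 0]) cube([110, 110, 1098]);
translate([1882, 239, 0]) cube([110, 110, 1098]);
translate([422, 239, 171]) cube([1460, 110, 88]);
translate([422, 239, 913]) cube([1460, 110, 88]);
translate([557, 349, 46]) cube([85, 15, 1045]);
translate([777, 349, 46]) cube([85, 15, 1045]);
translate([997, 349, 46]) cube([85, 15, 1045]);
translate([1217, 349, 46]) cube([85, 15, 1045]);
translate([1437, 349, 46]) cube([85, 15, 1045]);
translate([1657, 349, 46]) cube([85, 15, 1045]);


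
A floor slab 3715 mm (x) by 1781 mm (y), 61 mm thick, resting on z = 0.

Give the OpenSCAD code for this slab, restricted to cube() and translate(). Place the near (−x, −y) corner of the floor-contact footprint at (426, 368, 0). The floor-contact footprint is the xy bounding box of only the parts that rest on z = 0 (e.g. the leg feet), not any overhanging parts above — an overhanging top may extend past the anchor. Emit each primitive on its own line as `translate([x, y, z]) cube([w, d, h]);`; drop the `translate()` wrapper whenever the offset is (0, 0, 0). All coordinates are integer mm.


translate([426, 368, 0]) cube([3715, 1781, 61]);


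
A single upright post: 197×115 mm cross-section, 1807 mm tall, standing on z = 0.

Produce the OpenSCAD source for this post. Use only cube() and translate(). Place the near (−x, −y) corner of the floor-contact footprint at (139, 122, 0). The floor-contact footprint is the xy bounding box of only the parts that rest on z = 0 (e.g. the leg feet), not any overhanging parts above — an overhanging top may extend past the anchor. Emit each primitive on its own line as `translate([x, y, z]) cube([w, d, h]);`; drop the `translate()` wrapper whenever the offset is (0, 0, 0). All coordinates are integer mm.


translate([139, 122, 0]) cube([197, 115, 1807]);


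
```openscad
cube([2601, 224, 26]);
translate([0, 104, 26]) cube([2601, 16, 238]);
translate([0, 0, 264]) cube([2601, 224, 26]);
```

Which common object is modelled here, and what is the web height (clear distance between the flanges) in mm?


An I-beam. The web height is 238 mm.

Two wide flanges with a thin centred web — an I-beam. Overall 290 mm minus two 26 mm flanges gives a web of 290 − 2·26 = 238 mm.


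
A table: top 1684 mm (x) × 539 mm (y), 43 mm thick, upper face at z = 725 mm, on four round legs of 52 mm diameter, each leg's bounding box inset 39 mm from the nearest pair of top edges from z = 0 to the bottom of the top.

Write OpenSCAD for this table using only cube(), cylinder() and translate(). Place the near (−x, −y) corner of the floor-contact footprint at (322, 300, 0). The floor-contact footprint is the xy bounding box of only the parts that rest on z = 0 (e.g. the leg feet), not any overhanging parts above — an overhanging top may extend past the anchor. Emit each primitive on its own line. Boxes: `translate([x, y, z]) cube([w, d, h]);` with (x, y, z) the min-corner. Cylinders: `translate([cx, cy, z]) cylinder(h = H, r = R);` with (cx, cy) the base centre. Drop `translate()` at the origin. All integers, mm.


// leg_h = 725 - 43 = 682
translate([283, 261, 682]) cube([1684, 539, 43]);
translate([348, 326, 0]) cylinder(h = 682, r = 26);
translate([1902, 326, 0]) cylinder(h = 682, r = 26);
translate([348, 735, 0]) cylinder(h = 682, r = 26);
translate([1902, 735, 0]) cylinder(h = 682, r = 26);


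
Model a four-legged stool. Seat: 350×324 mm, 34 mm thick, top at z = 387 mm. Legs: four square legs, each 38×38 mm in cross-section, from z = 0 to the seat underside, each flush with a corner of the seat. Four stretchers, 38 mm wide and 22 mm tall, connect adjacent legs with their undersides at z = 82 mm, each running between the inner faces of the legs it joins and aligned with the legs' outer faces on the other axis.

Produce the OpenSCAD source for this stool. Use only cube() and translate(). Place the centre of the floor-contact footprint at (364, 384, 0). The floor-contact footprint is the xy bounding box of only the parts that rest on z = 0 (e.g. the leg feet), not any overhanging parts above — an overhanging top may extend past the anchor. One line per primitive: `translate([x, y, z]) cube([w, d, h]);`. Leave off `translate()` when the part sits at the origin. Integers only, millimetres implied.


translate([189, 222, 353]) cube([350, 324, 34]);
translate([189, 222, 0]) cube([38, 38, 353]);
translate([501, 222, 0]) cube([38, 38, 353]);
translate([189, 508, 0]) cube([38, 38, 353]);
translate([501, 508, 0]) cube([38, 38, 353]);
translate([227, 222, 82]) cube([274, 38, 22]);
translate([227, 508, 82]) cube([274, 38, 22]);
translate([189, 260, 82]) cube([38, 248, 22]);
translate([501, 260, 82]) cube([38, 248, 22]);


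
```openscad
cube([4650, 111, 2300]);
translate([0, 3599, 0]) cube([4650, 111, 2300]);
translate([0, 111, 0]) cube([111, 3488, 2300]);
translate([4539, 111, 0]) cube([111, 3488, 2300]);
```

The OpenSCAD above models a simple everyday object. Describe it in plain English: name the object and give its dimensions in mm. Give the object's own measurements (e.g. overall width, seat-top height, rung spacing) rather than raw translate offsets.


The wall frame of a small rectangular building: four walls, each 2300 mm tall and 111 mm thick, enclosing a footprint 4650 mm (x) by 3710 mm (y) outside-to-outside, with no floor or roof. The front and back walls (the −y and +y sides) span the full width; the two side walls fit between them.


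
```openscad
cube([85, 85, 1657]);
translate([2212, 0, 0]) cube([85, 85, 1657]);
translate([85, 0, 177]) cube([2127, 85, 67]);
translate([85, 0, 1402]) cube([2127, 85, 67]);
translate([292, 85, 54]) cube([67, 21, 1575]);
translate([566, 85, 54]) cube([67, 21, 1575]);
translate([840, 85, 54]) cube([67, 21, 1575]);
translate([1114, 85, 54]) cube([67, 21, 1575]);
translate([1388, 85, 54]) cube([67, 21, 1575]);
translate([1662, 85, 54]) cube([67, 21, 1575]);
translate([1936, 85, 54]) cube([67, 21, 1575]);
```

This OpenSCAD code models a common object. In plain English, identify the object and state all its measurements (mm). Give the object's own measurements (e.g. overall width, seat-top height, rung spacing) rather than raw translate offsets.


A fence section. Two 85×85 mm posts, 1657 mm tall, stand on the floor with a clear span of 2127 mm between their inner faces. Two horizontal rails of 85×67 mm section span the gap between the posts with their undersides at z = 177 mm and z = 1402 mm, flush with the posts' −y face. 7 pickets, each 67 mm wide, 21 mm thick and 1575 mm tall, are fixed to the +y face of the rails with their bottoms at z = 54 mm, spaced across the span with a 207 mm gap after the −x post and between neighbouring pickets, with 209 mm left before the +x post.


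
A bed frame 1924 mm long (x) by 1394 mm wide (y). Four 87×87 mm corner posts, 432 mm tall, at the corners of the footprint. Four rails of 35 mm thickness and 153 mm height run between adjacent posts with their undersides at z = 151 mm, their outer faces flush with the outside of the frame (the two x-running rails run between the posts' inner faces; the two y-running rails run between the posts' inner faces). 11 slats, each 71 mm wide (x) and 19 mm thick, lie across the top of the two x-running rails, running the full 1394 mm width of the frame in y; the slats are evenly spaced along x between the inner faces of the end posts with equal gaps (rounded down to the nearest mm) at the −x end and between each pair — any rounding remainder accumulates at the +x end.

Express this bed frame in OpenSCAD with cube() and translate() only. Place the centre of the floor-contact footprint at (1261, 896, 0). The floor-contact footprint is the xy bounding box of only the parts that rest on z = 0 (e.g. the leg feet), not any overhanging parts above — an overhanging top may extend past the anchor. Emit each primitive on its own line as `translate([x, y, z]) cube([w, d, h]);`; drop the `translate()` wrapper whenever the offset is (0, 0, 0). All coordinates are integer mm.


translate([299, 199, 0]) cube([87, 87, 432]);
translate([299, 1506, 0]) cube([87, 87, 432]);
translate([2136, 199, 0]) cube([87, 87, 432]);
translate([2136, 1506, 0]) cube([87, 87, 432]);
translate([386, 199, 151]) cube([1750, 35, 153]);
translate([386, 1558, 151]) cube([1750, 35, 153]);
translate([299, 286, 151]) cube([35, 1220, 153]);
translate([2188, 286, 151]) cube([35, 1220, 153]);
translate([466, 199, 304]) cube([71, 1394, 19]);
translate([617, 199, 304]) cube([71, 1394, 19]);
translate([768, 199, 304]) cube([71, 1394, 19]);
translate([919, 199, 304]) cube([71, 1394, 19]);
translate([1070, 199, 304]) cube([71, 1394, 19]);
translate([1221, 199, 304]) cube([71, 1394, 19]);
translate([1372, 199, 304]) cube([71, 1394, 19]);
translate([1523, 199, 304]) cube([71, 1394, 19]);
translate([1674, 199, 304]) cube([71, 1394, 19]);
translate([1825, 199, 304]) cube([71, 1394, 19]);
translate([1976, 199, 304]) cube([71, 1394, 19]);
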